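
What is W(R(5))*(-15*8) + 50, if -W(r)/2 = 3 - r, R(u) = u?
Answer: -430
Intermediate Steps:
W(r) = -6 + 2*r (W(r) = -2*(3 - r) = -6 + 2*r)
W(R(5))*(-15*8) + 50 = (-6 + 2*5)*(-15*8) + 50 = (-6 + 10)*(-120) + 50 = 4*(-120) + 50 = -480 + 50 = -430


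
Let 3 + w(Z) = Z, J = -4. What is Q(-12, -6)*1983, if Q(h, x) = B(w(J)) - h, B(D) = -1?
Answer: 21813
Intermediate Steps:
w(Z) = -3 + Z
Q(h, x) = -1 - h
Q(-12, -6)*1983 = (-1 - 1*(-12))*1983 = (-1 + 12)*1983 = 11*1983 = 21813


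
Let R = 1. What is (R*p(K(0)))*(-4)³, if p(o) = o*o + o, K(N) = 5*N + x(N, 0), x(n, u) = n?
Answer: 0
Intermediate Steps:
K(N) = 6*N (K(N) = 5*N + N = 6*N)
p(o) = o + o² (p(o) = o² + o = o + o²)
(R*p(K(0)))*(-4)³ = (1*((6*0)*(1 + 6*0)))*(-4)³ = (1*(0*(1 + 0)))*(-64) = (1*(0*1))*(-64) = (1*0)*(-64) = 0*(-64) = 0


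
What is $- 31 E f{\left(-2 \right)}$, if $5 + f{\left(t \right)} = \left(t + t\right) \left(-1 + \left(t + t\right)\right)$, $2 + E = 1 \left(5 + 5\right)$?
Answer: $-3720$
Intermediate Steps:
$E = 8$ ($E = -2 + 1 \left(5 + 5\right) = -2 + 1 \cdot 10 = -2 + 10 = 8$)
$f{\left(t \right)} = -5 + 2 t \left(-1 + 2 t\right)$ ($f{\left(t \right)} = -5 + \left(t + t\right) \left(-1 + \left(t + t\right)\right) = -5 + 2 t \left(-1 + 2 t\right)$)
$- 31 E f{\left(-2 \right)} = \left(-31\right) 8 \left(-5 - -4 + 4 \left(-2\right)^{2}\right) = - 248 \left(-5 + 4 + 4 \cdot 4\right) = - 248 \left(-5 + 4 + 16\right) = \left(-248\right) 15 = -3720$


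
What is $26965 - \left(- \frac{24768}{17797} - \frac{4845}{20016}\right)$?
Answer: $\frac{3202060806811}{118741584} \approx 26967.0$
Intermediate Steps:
$26965 - \left(- \frac{24768}{17797} - \frac{4845}{20016}\right) = 26965 - \left(\left(-24768\right) \frac{1}{17797} - \frac{1615}{6672}\right) = 26965 - \left(- \frac{24768}{17797} - \frac{1615}{6672}\right) = 26965 - - \frac{193994251}{118741584} = 26965 + \frac{193994251}{118741584} = \frac{3202060806811}{118741584}$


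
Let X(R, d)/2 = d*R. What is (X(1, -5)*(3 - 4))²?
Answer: 100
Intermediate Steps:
X(R, d) = 2*R*d (X(R, d) = 2*(d*R) = 2*(R*d) = 2*R*d)
(X(1, -5)*(3 - 4))² = ((2*1*(-5))*(3 - 4))² = (-10*(-1))² = 10² = 100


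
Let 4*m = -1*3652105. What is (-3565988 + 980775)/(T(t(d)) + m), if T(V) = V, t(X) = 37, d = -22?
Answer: 10340852/3651957 ≈ 2.8316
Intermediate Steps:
m = -3652105/4 (m = (-1*3652105)/4 = (¼)*(-3652105) = -3652105/4 ≈ -9.1303e+5)
(-3565988 + 980775)/(T(t(d)) + m) = (-3565988 + 980775)/(37 - 3652105/4) = -2585213/(-3651957/4) = -2585213*(-4/3651957) = 10340852/3651957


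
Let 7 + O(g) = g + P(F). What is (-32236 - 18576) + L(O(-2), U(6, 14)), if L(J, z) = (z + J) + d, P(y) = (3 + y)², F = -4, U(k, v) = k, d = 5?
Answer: -50809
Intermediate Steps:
O(g) = -6 + g (O(g) = -7 + (g + (3 - 4)²) = -7 + (g + (-1)²) = -7 + (g + 1) = -7 + (1 + g) = -6 + g)
L(J, z) = 5 + J + z (L(J, z) = (z + J) + 5 = (J + z) + 5 = 5 + J + z)
(-32236 - 18576) + L(O(-2), U(6, 14)) = (-32236 - 18576) + (5 + (-6 - 2) + 6) = -50812 + (5 - 8 + 6) = -50812 + 3 = -50809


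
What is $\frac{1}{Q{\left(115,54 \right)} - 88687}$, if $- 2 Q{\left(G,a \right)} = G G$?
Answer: $- \frac{2}{190599} \approx -1.0493 \cdot 10^{-5}$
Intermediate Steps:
$Q{\left(G,a \right)} = - \frac{G^{2}}{2}$ ($Q{\left(G,a \right)} = - \frac{G G}{2} = - \frac{G^{2}}{2}$)
$\frac{1}{Q{\left(115,54 \right)} - 88687} = \frac{1}{- \frac{115^{2}}{2} - 88687} = \frac{1}{\left(- \frac{1}{2}\right) 13225 - 88687} = \frac{1}{- \frac{13225}{2} - 88687} = \frac{1}{- \frac{190599}{2}} = - \frac{2}{190599}$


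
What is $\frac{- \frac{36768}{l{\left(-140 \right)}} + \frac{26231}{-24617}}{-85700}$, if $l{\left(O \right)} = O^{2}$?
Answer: $\frac{88702841}{2584354202500} \approx 3.4323 \cdot 10^{-5}$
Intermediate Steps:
$\frac{- \frac{36768}{l{\left(-140 \right)}} + \frac{26231}{-24617}}{-85700} = \frac{- \frac{36768}{\left(-140\right)^{2}} + \frac{26231}{-24617}}{-85700} = \left(- \frac{36768}{19600} + 26231 \left(- \frac{1}{24617}\right)\right) \left(- \frac{1}{85700}\right) = \left(\left(-36768\right) \frac{1}{19600} - \frac{26231}{24617}\right) \left(- \frac{1}{85700}\right) = \left(- \frac{2298}{1225} - \frac{26231}{24617}\right) \left(- \frac{1}{85700}\right) = \left(- \frac{88702841}{30155825}\right) \left(- \frac{1}{85700}\right) = \frac{88702841}{2584354202500}$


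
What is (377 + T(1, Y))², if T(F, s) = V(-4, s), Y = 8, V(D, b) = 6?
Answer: 146689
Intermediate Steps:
T(F, s) = 6
(377 + T(1, Y))² = (377 + 6)² = 383² = 146689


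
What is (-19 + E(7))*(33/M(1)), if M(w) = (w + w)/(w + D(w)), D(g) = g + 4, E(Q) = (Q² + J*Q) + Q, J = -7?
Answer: -1188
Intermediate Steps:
E(Q) = Q² - 6*Q (E(Q) = (Q² - 7*Q) + Q = Q² - 6*Q)
D(g) = 4 + g
M(w) = 2*w/(4 + 2*w) (M(w) = (w + w)/(w + (4 + w)) = (2*w)/(4 + 2*w) = 2*w/(4 + 2*w))
(-19 + E(7))*(33/M(1)) = (-19 + 7*(-6 + 7))*(33/((1/(2 + 1)))) = (-19 + 7*1)*(33/((1/3))) = (-19 + 7)*(33/((1*(⅓)))) = -396/⅓ = -396*3 = -12*99 = -1188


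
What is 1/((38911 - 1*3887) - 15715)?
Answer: 1/19309 ≈ 5.1789e-5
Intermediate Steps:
1/((38911 - 1*3887) - 15715) = 1/((38911 - 3887) - 15715) = 1/(35024 - 15715) = 1/19309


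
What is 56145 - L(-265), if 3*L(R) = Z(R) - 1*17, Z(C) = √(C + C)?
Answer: 168452/3 - I*√530/3 ≈ 56151.0 - 7.6739*I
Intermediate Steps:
Z(C) = √2*√C (Z(C) = √(2*C) = √2*√C)
L(R) = -17/3 + √2*√R/3 (L(R) = (√2*√R - 1*17)/3 = (√2*√R - 17)/3 = (-17 + √2*√R)/3 = -17/3 + √2*√R/3)
56145 - L(-265) = 56145 - (-17/3 + √2*√(-265)/3) = 56145 - (-17/3 + √2*(I*√265)/3) = 56145 - (-17/3 + I*√530/3) = 56145 + (17/3 - I*√530/3) = 168452/3 - I*√530/3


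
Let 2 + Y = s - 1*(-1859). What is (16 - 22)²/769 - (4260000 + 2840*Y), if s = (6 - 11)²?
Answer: -7386152684/769 ≈ -9.6049e+6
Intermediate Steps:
s = 25 (s = (-5)² = 25)
Y = 1882 (Y = -2 + (25 - 1*(-1859)) = -2 + (25 + 1859) = -2 + 1884 = 1882)
(16 - 22)²/769 - (4260000 + 2840*Y) = (16 - 22)²/769 - 2840/(1/(1500 + 1882)) = (-6)²*(1/769) - 2840/(1/3382) = 36*(1/769) - 2840/1/3382 = 36/769 - 2840*3382 = 36/769 - 9604880 = -7386152684/769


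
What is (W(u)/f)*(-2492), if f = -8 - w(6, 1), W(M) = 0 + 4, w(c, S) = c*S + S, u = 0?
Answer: 9968/15 ≈ 664.53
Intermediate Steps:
w(c, S) = S + S*c (w(c, S) = S*c + S = S + S*c)
W(M) = 4
f = -15 (f = -8 - (1 + 6) = -8 - 7 = -15)
(W(u)/f)*(-2492) = (4/(-15))*(-2492) = (4*(-1/15))*(-2492) = -4/15*(-2492) = 9968/15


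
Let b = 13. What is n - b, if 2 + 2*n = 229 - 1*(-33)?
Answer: 117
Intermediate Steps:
n = 130 (n = -1 + (229 - 1*(-33))/2 = -1 + (229 + 33)/2 = -1 + (1/2)*262 = -1 + 131 = 130)
n - b = 130 - 1*13 = 130 - 13 = 117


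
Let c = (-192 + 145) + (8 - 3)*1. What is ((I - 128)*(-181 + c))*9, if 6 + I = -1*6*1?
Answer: 280980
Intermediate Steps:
c = -42 (c = -47 + 5*1 = -47 + 5 = -42)
I = -12 (I = -6 - 1*6*1 = -6 - 6*1 = -6 - 6 = -12)
((I - 128)*(-181 + c))*9 = ((-12 - 128)*(-181 - 42))*9 = -140*(-223)*9 = 31220*9 = 280980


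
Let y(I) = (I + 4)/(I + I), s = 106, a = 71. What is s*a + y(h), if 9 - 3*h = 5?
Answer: 7528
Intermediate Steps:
h = 4/3 (h = 3 - 1/3*5 = 3 - 5/3 = 4/3 ≈ 1.3333)
y(I) = (4 + I)/(2*I) (y(I) = (4 + I)/((2*I)) = (4 + I)*(1/(2*I)) = (4 + I)/(2*I))
s*a + y(h) = 106*71 + (4 + 4/3)/(2*(4/3)) = 7526 + (1/2)*(3/4)*(16/3) = 7526 + 2 = 7528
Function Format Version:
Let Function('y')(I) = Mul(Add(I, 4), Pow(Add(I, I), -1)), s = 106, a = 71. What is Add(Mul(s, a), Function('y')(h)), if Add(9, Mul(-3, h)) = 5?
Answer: 7528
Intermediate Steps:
h = Rational(4, 3) (h = Add(3, Mul(Rational(-1, 3), 5)) = Add(3, Rational(-5, 3)) = Rational(4, 3) ≈ 1.3333)
Function('y')(I) = Mul(Rational(1, 2), Pow(I, -1), Add(4, I)) (Function('y')(I) = Mul(Add(4, I), Pow(Mul(2, I), -1)) = Mul(Add(4, I), Mul(Rational(1, 2), Pow(I, -1))) = Mul(Rational(1, 2), Pow(I, -1), Add(4, I)))
Add(Mul(s, a), Function('y')(h)) = Add(Mul(106, 71), Mul(Rational(1, 2), Pow(Rational(4, 3), -1), Add(4, Rational(4, 3)))) = Add(7526, Mul(Rational(1, 2), Rational(3, 4), Rational(16, 3))) = Add(7526, 2) = 7528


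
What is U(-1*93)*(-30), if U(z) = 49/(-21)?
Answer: 70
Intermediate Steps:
U(z) = -7/3 (U(z) = 49*(-1/21) = -7/3)
U(-1*93)*(-30) = -7/3*(-30) = 70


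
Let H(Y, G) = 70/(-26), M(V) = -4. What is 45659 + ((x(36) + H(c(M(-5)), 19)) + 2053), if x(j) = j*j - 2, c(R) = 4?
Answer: 637043/13 ≈ 49003.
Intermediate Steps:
x(j) = -2 + j² (x(j) = j² - 2 = -2 + j²)
H(Y, G) = -35/13 (H(Y, G) = 70*(-1/26) = -35/13)
45659 + ((x(36) + H(c(M(-5)), 19)) + 2053) = 45659 + (((-2 + 36²) - 35/13) + 2053) = 45659 + (((-2 + 1296) - 35/13) + 2053) = 45659 + ((1294 - 35/13) + 2053) = 45659 + (16787/13 + 2053) = 45659 + 43476/13 = 637043/13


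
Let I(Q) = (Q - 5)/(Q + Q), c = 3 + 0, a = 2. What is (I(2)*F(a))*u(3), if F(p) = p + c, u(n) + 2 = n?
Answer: -15/4 ≈ -3.7500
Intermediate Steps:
u(n) = -2 + n
c = 3
I(Q) = (-5 + Q)/(2*Q) (I(Q) = (-5 + Q)/((2*Q)) = (-5 + Q)*(1/(2*Q)) = (-5 + Q)/(2*Q))
F(p) = 3 + p (F(p) = p + 3 = 3 + p)
(I(2)*F(a))*u(3) = (((1/2)*(-5 + 2)/2)*(3 + 2))*(-2 + 3) = (((1/2)*(1/2)*(-3))*5)*1 = -3/4*5*1 = -15/4*1 = -15/4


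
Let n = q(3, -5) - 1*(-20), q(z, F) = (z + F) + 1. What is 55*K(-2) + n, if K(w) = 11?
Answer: 624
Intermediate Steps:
q(z, F) = 1 + F + z (q(z, F) = (F + z) + 1 = 1 + F + z)
n = 19 (n = (1 - 5 + 3) - 1*(-20) = -1 + 20 = 19)
55*K(-2) + n = 55*11 + 19 = 605 + 19 = 624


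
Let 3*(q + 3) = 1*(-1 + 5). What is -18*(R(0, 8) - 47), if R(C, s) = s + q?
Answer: 732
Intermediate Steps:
q = -5/3 (q = -3 + (1*(-1 + 5))/3 = -3 + (1*4)/3 = -3 + (1/3)*4 = -3 + 4/3 = -5/3 ≈ -1.6667)
R(C, s) = -5/3 + s (R(C, s) = s - 5/3 = -5/3 + s)
-18*(R(0, 8) - 47) = -18*((-5/3 + 8) - 47) = -18*(19/3 - 47) = -18*(-122/3) = 732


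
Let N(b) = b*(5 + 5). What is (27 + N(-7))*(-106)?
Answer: 4558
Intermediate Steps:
N(b) = 10*b (N(b) = b*10 = 10*b)
(27 + N(-7))*(-106) = (27 + 10*(-7))*(-106) = (27 - 70)*(-106) = -43*(-106) = 4558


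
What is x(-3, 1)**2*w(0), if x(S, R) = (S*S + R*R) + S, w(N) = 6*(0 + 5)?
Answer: 1470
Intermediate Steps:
w(N) = 30 (w(N) = 6*5 = 30)
x(S, R) = S + R**2 + S**2 (x(S, R) = (S**2 + R**2) + S = (R**2 + S**2) + S = S + R**2 + S**2)
x(-3, 1)**2*w(0) = (-3 + 1**2 + (-3)**2)**2*30 = (-3 + 1 + 9)**2*30 = 7**2*30 = 49*30 = 1470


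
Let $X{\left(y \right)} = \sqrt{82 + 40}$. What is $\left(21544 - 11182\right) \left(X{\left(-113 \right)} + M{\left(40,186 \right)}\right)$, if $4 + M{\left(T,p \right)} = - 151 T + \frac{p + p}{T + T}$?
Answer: $- \frac{625797447}{10} + 10362 \sqrt{122} \approx -6.2465 \cdot 10^{7}$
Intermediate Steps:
$X{\left(y \right)} = \sqrt{122}$
$M{\left(T,p \right)} = -4 - 151 T + \frac{p}{T}$ ($M{\left(T,p \right)} = -4 - \left(151 T - \frac{p + p}{T + T}\right) = -4 - \left(151 T - \frac{2 p}{2 T}\right) = -4 + \left(- 151 T + 2 p \frac{1}{2 T}\right) = -4 - \left(151 T - \frac{p}{T}\right) = -4 - 151 T + \frac{p}{T}$)
$\left(21544 - 11182\right) \left(X{\left(-113 \right)} + M{\left(40,186 \right)}\right) = \left(21544 - 11182\right) \left(\sqrt{122} - \left(6044 - \frac{93}{20}\right)\right) = 10362 \left(\sqrt{122} - \frac{120787}{20}\right) = 10362 \left(- \frac{120787}{20} + \sqrt{122}\right) = - \frac{625797447}{10} + 10362 \sqrt{122}$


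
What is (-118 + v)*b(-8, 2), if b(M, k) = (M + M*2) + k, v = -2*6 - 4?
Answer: 2948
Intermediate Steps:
v = -16 (v = -12 - 4 = -16)
b(M, k) = k + 3*M (b(M, k) = (M + 2*M) + k = 3*M + k = k + 3*M)
(-118 + v)*b(-8, 2) = (-118 - 16)*(2 + 3*(-8)) = -134*(2 - 24) = -134*(-22) = 2948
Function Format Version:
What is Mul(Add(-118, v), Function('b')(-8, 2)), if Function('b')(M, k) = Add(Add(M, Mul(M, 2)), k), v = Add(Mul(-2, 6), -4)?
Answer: 2948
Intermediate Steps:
v = -16 (v = Add(-12, -4) = -16)
Function('b')(M, k) = Add(k, Mul(3, M)) (Function('b')(M, k) = Add(Add(M, Mul(2, M)), k) = Add(Mul(3, M), k) = Add(k, Mul(3, M)))
Mul(Add(-118, v), Function('b')(-8, 2)) = Mul(Add(-118, -16), Add(2, Mul(3, -8))) = Mul(-134, Add(2, -24)) = Mul(-134, -22) = 2948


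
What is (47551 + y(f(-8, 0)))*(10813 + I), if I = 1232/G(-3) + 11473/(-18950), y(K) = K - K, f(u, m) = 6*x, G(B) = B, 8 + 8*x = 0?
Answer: 28118724222281/56850 ≈ 4.9461e+8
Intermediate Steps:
x = -1 (x = -1 + (1/8)*0 = -1 + 0 = -1)
f(u, m) = -6 (f(u, m) = 6*(-1) = -6)
y(K) = 0
I = -23380819/56850 (I = 1232/(-3) + 11473/(-18950) = 1232*(-1/3) + 11473*(-1/18950) = -1232/3 - 11473/18950 = -23380819/56850 ≈ -411.27)
(47551 + y(f(-8, 0)))*(10813 + I) = (47551 + 0)*(10813 - 23380819/56850) = 47551*(591338231/56850) = 28118724222281/56850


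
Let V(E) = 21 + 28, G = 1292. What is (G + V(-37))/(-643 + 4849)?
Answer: 447/1402 ≈ 0.31883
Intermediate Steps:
V(E) = 49
(G + V(-37))/(-643 + 4849) = (1292 + 49)/(-643 + 4849) = 1341/4206 = 1341*(1/4206) = 447/1402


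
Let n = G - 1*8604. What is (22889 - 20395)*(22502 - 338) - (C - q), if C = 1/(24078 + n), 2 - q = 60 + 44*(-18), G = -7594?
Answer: 435588669999/7880 ≈ 5.5278e+7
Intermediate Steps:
n = -16198 (n = -7594 - 1*8604 = -7594 - 8604 = -16198)
q = 734 (q = 2 - (60 + 44*(-18)) = 2 - (60 - 792) = 2 - 1*(-732) = 2 + 732 = 734)
C = 1/7880 (C = 1/(24078 - 16198) = 1/7880 ≈ 0.00012690)
(22889 - 20395)*(22502 - 338) - (C - q) = (22889 - 20395)*(22502 - 338) - (1/7880 - 1*734) = 2494*22164 - (1/7880 - 734) = 55277016 - 1*(-5783919/7880) = 55277016 + 5783919/7880 = 435588669999/7880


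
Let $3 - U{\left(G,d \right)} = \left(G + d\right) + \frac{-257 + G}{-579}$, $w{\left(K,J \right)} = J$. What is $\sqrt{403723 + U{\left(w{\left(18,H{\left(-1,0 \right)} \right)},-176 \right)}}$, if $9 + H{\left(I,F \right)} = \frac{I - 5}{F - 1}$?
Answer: $\frac{\sqrt{135405365565}}{579} \approx 635.54$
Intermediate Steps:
$H{\left(I,F \right)} = -9 + \frac{-5 + I}{-1 + F}$ ($H{\left(I,F \right)} = -9 + \frac{I - 5}{F - 1} = -9 + \frac{-5 + I}{-1 + F}$)
$U{\left(G,d \right)} = \frac{1480}{579} - d - \frac{578 G}{579}$ ($U{\left(G,d \right)} = 3 - \left(\left(G + d\right) + \frac{-257 + G}{-579}\right) = 3 - \left(\left(G + d\right) + \left(-257 + G\right) \left(- \frac{1}{579}\right)\right) = 3 - \left(\left(G + d\right) - \left(- \frac{257}{579} + \frac{G}{579}\right)\right) = 3 - \left(\frac{257}{579} + d + \frac{578 G}{579}\right) = \frac{1480}{579} - d - \frac{578 G}{579}$)
$\sqrt{403723 + U{\left(w{\left(18,H{\left(-1,0 \right)} \right)},-176 \right)}} = \sqrt{403723 - \left(- \frac{103384}{579} + \frac{578 \left(4 - 1 - 0\right)}{579 \left(-1 + 0\right)}\right)} = \sqrt{403723 + \left(\frac{1480}{579} + 176 - \frac{578 \frac{4 - 1 + 0}{-1}}{579}\right)} = \sqrt{403723 + \left(\frac{1480}{579} + 176 - \frac{578 \left(\left(-1\right) 3\right)}{579}\right)} = \sqrt{403723 + \left(\frac{1480}{579} + 176 - - \frac{578}{193}\right)} = \sqrt{403723 + \left(\frac{1480}{579} + 176 + \frac{578}{193}\right)} = \sqrt{403723 + \frac{105118}{579}} = \sqrt{\frac{233860735}{579}} = \frac{\sqrt{135405365565}}{579}$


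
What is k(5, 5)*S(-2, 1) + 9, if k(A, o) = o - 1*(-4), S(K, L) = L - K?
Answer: 36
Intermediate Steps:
k(A, o) = 4 + o (k(A, o) = o + 4 = 4 + o)
k(5, 5)*S(-2, 1) + 9 = (4 + 5)*(1 - 1*(-2)) + 9 = 9*(1 + 2) + 9 = 9*3 + 9 = 27 + 9 = 36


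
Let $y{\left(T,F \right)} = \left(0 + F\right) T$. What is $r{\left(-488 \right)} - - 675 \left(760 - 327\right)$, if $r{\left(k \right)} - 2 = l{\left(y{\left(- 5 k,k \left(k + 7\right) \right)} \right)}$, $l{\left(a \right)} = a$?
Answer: $573028597$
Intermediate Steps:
$y{\left(T,F \right)} = F T$
$r{\left(k \right)} = 2 - 5 k^{2} \left(7 + k\right)$ ($r{\left(k \right)} = 2 + k \left(k + 7\right) \left(- 5 k\right) = 2 + k \left(7 + k\right) \left(- 5 k\right) = 2 - 5 k^{2} \left(7 + k\right)$)
$r{\left(-488 \right)} - - 675 \left(760 - 327\right) = \left(2 - 5 \left(-488\right)^{2} \left(7 - 488\right)\right) - - 675 \left(760 - 327\right) = \left(2 - 1190720 \left(-481\right)\right) - \left(-675\right) 433 = \left(2 + 572736320\right) - -292275 = 572736322 + 292275 = 573028597$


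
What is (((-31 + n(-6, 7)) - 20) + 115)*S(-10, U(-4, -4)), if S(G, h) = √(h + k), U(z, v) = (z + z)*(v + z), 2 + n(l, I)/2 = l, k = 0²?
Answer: 384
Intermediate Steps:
k = 0
n(l, I) = -4 + 2*l
U(z, v) = 2*z*(v + z) (U(z, v) = (2*z)*(v + z) = 2*z*(v + z))
S(G, h) = √h (S(G, h) = √(h + 0) = √h)
(((-31 + n(-6, 7)) - 20) + 115)*S(-10, U(-4, -4)) = (((-31 + (-4 + 2*(-6))) - 20) + 115)*√(2*(-4)*(-4 - 4)) = (((-31 + (-4 - 12)) - 20) + 115)*√(2*(-4)*(-8)) = (((-31 - 16) - 20) + 115)*√64 = ((-47 - 20) + 115)*8 = (-67 + 115)*8 = 48*8 = 384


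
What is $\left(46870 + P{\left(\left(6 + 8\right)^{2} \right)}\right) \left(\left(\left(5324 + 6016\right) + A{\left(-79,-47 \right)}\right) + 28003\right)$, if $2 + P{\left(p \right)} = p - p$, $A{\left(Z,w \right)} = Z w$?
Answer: $2017948608$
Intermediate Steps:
$P{\left(p \right)} = -2$ ($P{\left(p \right)} = -2 + \left(p - p\right) = -2 + 0 = -2$)
$\left(46870 + P{\left(\left(6 + 8\right)^{2} \right)}\right) \left(\left(\left(5324 + 6016\right) + A{\left(-79,-47 \right)}\right) + 28003\right) = \left(46870 - 2\right) \left(\left(\left(5324 + 6016\right) - -3713\right) + 28003\right) = 46868 \left(\left(11340 + 3713\right) + 28003\right) = 46868 \left(15053 + 28003\right) = 46868 \cdot 43056 = 2017948608$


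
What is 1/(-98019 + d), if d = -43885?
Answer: -1/141904 ≈ -7.0470e-6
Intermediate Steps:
1/(-98019 + d) = 1/(-98019 - 43885) = 1/(-141904) = -1/141904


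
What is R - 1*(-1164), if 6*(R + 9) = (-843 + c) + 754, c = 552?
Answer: 7393/6 ≈ 1232.2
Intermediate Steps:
R = 409/6 (R = -9 + ((-843 + 552) + 754)/6 = -9 + (-291 + 754)/6 = -9 + (⅙)*463 = -9 + 463/6 = 409/6 ≈ 68.167)
R - 1*(-1164) = 409/6 - 1*(-1164) = 409/6 + 1164 = 7393/6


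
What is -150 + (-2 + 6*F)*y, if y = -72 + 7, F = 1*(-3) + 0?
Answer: 1150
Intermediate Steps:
F = -3 (F = -3 + 0 = -3)
y = -65
-150 + (-2 + 6*F)*y = -150 + (-2 + 6*(-3))*(-65) = -150 + (-2 - 18)*(-65) = -150 - 20*(-65) = -150 + 1300 = 1150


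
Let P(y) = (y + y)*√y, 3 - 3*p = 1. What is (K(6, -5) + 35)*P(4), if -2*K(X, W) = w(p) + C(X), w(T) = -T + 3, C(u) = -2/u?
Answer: 544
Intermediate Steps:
p = ⅔ (p = 1 - ⅓*1 = 1 - ⅓ = ⅔ ≈ 0.66667)
P(y) = 2*y^(3/2) (P(y) = (2*y)*√y = 2*y^(3/2))
w(T) = 3 - T
K(X, W) = -7/6 + 1/X (K(X, W) = -((3 - 1*⅔) - 2/X)/2 = -((3 - ⅔) - 2/X)/2 = -(7/3 - 2/X)/2 = -7/6 + 1/X)
(K(6, -5) + 35)*P(4) = ((-7/6 + 1/6) + 35)*(2*4^(3/2)) = ((-7/6 + ⅙) + 35)*(2*8) = (-1 + 35)*16 = 34*16 = 544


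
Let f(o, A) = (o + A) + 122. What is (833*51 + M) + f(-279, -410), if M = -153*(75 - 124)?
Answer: 49413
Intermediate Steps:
M = 7497 (M = -153*(-49) = 7497)
f(o, A) = 122 + A + o (f(o, A) = (A + o) + 122 = 122 + A + o)
(833*51 + M) + f(-279, -410) = (833*51 + 7497) + (122 - 410 - 279) = (42483 + 7497) - 567 = 49980 - 567 = 49413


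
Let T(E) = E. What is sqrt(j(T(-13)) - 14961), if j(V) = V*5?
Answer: I*sqrt(15026) ≈ 122.58*I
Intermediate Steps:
j(V) = 5*V
sqrt(j(T(-13)) - 14961) = sqrt(5*(-13) - 14961) = sqrt(-65 - 14961) = sqrt(-15026) = I*sqrt(15026)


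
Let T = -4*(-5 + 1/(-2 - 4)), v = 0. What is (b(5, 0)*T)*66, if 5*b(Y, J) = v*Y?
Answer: 0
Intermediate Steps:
b(Y, J) = 0 (b(Y, J) = (0*Y)/5 = (1/5)*0 = 0)
T = 62/3 (T = -4*(-5 + 1/(-6)) = -4*(-5 - 1/6) = -4*(-31/6) = 62/3 ≈ 20.667)
(b(5, 0)*T)*66 = (0*(62/3))*66 = 0*66 = 0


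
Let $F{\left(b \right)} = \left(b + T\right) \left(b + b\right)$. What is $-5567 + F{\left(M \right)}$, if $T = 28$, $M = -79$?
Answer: $2491$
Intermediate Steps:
$F{\left(b \right)} = 2 b \left(28 + b\right)$ ($F{\left(b \right)} = \left(b + 28\right) \left(b + b\right) = \left(28 + b\right) 2 b = 2 b \left(28 + b\right)$)
$-5567 + F{\left(M \right)} = -5567 + 2 \left(-79\right) \left(28 - 79\right) = -5567 + 2 \left(-79\right) \left(-51\right) = -5567 + 8058 = 2491$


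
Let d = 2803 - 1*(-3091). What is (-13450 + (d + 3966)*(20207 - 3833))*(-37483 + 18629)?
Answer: -3043680218260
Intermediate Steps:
d = 5894 (d = 2803 + 3091 = 5894)
(-13450 + (d + 3966)*(20207 - 3833))*(-37483 + 18629) = (-13450 + (5894 + 3966)*(20207 - 3833))*(-37483 + 18629) = (-13450 + 9860*16374)*(-18854) = (-13450 + 161447640)*(-18854) = 161434190*(-18854) = -3043680218260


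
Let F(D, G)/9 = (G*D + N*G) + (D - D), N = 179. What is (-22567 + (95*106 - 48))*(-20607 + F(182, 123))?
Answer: -4754805900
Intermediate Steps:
F(D, G) = 1611*G + 9*D*G (F(D, G) = 9*((G*D + 179*G) + (D - D)) = 9*((D*G + 179*G) + 0) = 9*((179*G + D*G) + 0) = 9*(179*G + D*G) = 1611*G + 9*D*G)
(-22567 + (95*106 - 48))*(-20607 + F(182, 123)) = (-22567 + (95*106 - 48))*(-20607 + 9*123*(179 + 182)) = (-22567 + (10070 - 48))*(-20607 + 9*123*361) = (-22567 + 10022)*(-20607 + 399627) = -12545*379020 = -4754805900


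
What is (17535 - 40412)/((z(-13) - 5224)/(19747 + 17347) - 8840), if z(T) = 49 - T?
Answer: 424299719/163958061 ≈ 2.5879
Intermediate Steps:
(17535 - 40412)/((z(-13) - 5224)/(19747 + 17347) - 8840) = (17535 - 40412)/(((49 - 1*(-13)) - 5224)/(19747 + 17347) - 8840) = -22877/(((49 + 13) - 5224)/37094 - 8840) = -22877/((62 - 5224)*(1/37094) - 8840) = -22877/(-5162*1/37094 - 8840) = -22877/(-2581/18547 - 8840) = -22877/(-163958061/18547) = -22877*(-18547/163958061) = 424299719/163958061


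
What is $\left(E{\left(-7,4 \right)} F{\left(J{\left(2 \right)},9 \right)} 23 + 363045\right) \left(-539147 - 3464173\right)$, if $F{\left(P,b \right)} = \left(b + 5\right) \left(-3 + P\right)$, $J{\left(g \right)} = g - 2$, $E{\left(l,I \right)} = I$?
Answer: $-1437916480920$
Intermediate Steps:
$J{\left(g \right)} = -2 + g$
$F{\left(P,b \right)} = \left(-3 + P\right) \left(5 + b\right)$ ($F{\left(P,b \right)} = \left(5 + b\right) \left(-3 + P\right) = \left(-3 + P\right) \left(5 + b\right)$)
$\left(E{\left(-7,4 \right)} F{\left(J{\left(2 \right)},9 \right)} 23 + 363045\right) \left(-539147 - 3464173\right) = \left(4 \left(-15 - 27 + 5 \left(-2 + 2\right) + \left(-2 + 2\right) 9\right) 23 + 363045\right) \left(-539147 - 3464173\right) = \left(4 \left(-15 - 27 + 5 \cdot 0 + 0 \cdot 9\right) 23 + 363045\right) \left(-4003320\right) = \left(4 \left(-15 - 27 + 0 + 0\right) 23 + 363045\right) \left(-4003320\right) = \left(4 \left(-42\right) 23 + 363045\right) \left(-4003320\right) = \left(\left(-168\right) 23 + 363045\right) \left(-4003320\right) = \left(-3864 + 363045\right) \left(-4003320\right) = 359181 \left(-4003320\right) = -1437916480920$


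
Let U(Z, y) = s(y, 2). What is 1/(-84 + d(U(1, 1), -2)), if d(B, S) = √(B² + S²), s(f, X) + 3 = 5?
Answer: -21/1762 - √2/3524 ≈ -0.012320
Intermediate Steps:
s(f, X) = 2 (s(f, X) = -3 + 5 = 2)
U(Z, y) = 2
1/(-84 + d(U(1, 1), -2)) = 1/(-84 + √(2² + (-2)²)) = 1/(-84 + √(4 + 4)) = 1/(-84 + √8) = 1/(-84 + 2*√2)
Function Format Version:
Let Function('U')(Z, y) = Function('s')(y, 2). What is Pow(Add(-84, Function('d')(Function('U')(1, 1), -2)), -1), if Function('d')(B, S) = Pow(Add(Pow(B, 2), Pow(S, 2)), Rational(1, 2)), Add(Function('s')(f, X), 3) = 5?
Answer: Add(Rational(-21, 1762), Mul(Rational(-1, 3524), Pow(2, Rational(1, 2)))) ≈ -0.012320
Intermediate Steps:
Function('s')(f, X) = 2 (Function('s')(f, X) = Add(-3, 5) = 2)
Function('U')(Z, y) = 2
Pow(Add(-84, Function('d')(Function('U')(1, 1), -2)), -1) = Pow(Add(-84, Pow(Add(Pow(2, 2), Pow(-2, 2)), Rational(1, 2))), -1) = Pow(Add(-84, Pow(Add(4, 4), Rational(1, 2))), -1) = Pow(Add(-84, Pow(8, Rational(1, 2))), -1) = Pow(Add(-84, Mul(2, Pow(2, Rational(1, 2)))), -1)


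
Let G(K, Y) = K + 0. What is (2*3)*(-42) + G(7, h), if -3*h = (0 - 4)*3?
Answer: -245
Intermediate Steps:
h = 4 (h = -(0 - 4)*3/3 = -(-4)*3/3 = -⅓*(-12) = 4)
G(K, Y) = K
(2*3)*(-42) + G(7, h) = (2*3)*(-42) + 7 = 6*(-42) + 7 = -252 + 7 = -245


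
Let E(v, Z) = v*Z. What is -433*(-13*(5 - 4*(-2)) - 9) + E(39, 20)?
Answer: 77854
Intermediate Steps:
E(v, Z) = Z*v
-433*(-13*(5 - 4*(-2)) - 9) + E(39, 20) = -433*(-13*(5 - 4*(-2)) - 9) + 20*39 = -433*(-13*(5 + 8) - 9) + 780 = -433*(-13*13 - 9) + 780 = -433*(-169 - 9) + 780 = -433*(-178) + 780 = 77074 + 780 = 77854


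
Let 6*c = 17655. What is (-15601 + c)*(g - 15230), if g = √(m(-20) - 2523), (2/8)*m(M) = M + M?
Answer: 192788955 - 25317*I*√2683/2 ≈ 1.9279e+8 - 6.5568e+5*I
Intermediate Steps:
c = 5885/2 (c = (⅙)*17655 = 5885/2 ≈ 2942.5)
m(M) = 8*M (m(M) = 4*(M + M) = 4*(2*M) = 8*M)
g = I*√2683 (g = √(8*(-20) - 2523) = √(-160 - 2523) = √(-2683) = I*√2683 ≈ 51.798*I)
(-15601 + c)*(g - 15230) = (-15601 + 5885/2)*(I*√2683 - 15230) = -25317*(-15230 + I*√2683)/2 = 192788955 - 25317*I*√2683/2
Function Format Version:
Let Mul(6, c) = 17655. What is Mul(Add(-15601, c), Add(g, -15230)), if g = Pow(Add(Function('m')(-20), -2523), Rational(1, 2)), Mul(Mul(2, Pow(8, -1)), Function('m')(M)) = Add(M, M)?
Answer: Add(192788955, Mul(Rational(-25317, 2), I, Pow(2683, Rational(1, 2)))) ≈ Add(1.9279e+8, Mul(-6.5568e+5, I))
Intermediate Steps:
c = Rational(5885, 2) (c = Mul(Rational(1, 6), 17655) = Rational(5885, 2) ≈ 2942.5)
Function('m')(M) = Mul(8, M) (Function('m')(M) = Mul(4, Add(M, M)) = Mul(4, Mul(2, M)) = Mul(8, M))
g = Mul(I, Pow(2683, Rational(1, 2))) (g = Pow(Add(Mul(8, -20), -2523), Rational(1, 2)) = Pow(Add(-160, -2523), Rational(1, 2)) = Pow(-2683, Rational(1, 2)) = Mul(I, Pow(2683, Rational(1, 2))) ≈ Mul(51.798, I))
Mul(Add(-15601, c), Add(g, -15230)) = Mul(Add(-15601, Rational(5885, 2)), Add(Mul(I, Pow(2683, Rational(1, 2))), -15230)) = Mul(Rational(-25317, 2), Add(-15230, Mul(I, Pow(2683, Rational(1, 2))))) = Add(192788955, Mul(Rational(-25317, 2), I, Pow(2683, Rational(1, 2))))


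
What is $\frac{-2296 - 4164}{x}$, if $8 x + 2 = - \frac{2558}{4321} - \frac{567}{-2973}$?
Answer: $\frac{221299496480}{10282531} \approx 21522.0$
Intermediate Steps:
$x = - \frac{10282531}{34256888}$ ($x = - \frac{1}{4} + \frac{- \frac{2558}{4321} - \frac{567}{-2973}}{8} = - \frac{1}{4} + \frac{\left(-2558\right) \frac{1}{4321} - - \frac{189}{991}}{8} = - \frac{1}{4} + \frac{- \frac{2558}{4321} + \frac{189}{991}}{8} = - \frac{1}{4} + \frac{1}{8} \left(- \frac{1718309}{4282111}\right) = - \frac{1}{4} - \frac{1718309}{34256888} = - \frac{10282531}{34256888} \approx -0.30016$)
$\frac{-2296 - 4164}{x} = \frac{-2296 - 4164}{- \frac{10282531}{34256888}} = \left(-2296 - 4164\right) \left(- \frac{34256888}{10282531}\right) = \left(-6460\right) \left(- \frac{34256888}{10282531}\right) = \frac{221299496480}{10282531}$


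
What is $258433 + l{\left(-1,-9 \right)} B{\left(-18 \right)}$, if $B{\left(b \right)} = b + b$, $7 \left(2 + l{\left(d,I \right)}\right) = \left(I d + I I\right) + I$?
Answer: $\frac{1806619}{7} \approx 2.5809 \cdot 10^{5}$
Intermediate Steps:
$l{\left(d,I \right)} = -2 + \frac{I}{7} + \frac{I^{2}}{7} + \frac{I d}{7}$ ($l{\left(d,I \right)} = -2 + \frac{\left(I d + I I\right) + I}{7} = -2 + \frac{\left(I d + I^{2}\right) + I}{7} = -2 + \frac{\left(I^{2} + I d\right) + I}{7} = -2 + \frac{I + I^{2} + I d}{7} = -2 + \left(\frac{I}{7} + \frac{I^{2}}{7} + \frac{I d}{7}\right) = -2 + \frac{I}{7} + \frac{I^{2}}{7} + \frac{I d}{7}$)
$B{\left(b \right)} = 2 b$
$258433 + l{\left(-1,-9 \right)} B{\left(-18 \right)} = 258433 + \left(-2 + \frac{1}{7} \left(-9\right) + \frac{\left(-9\right)^{2}}{7} + \frac{1}{7} \left(-9\right) \left(-1\right)\right) 2 \left(-18\right) = 258433 + \left(-2 - \frac{9}{7} + \frac{1}{7} \cdot 81 + \frac{9}{7}\right) \left(-36\right) = 258433 + \left(-2 - \frac{9}{7} + \frac{81}{7} + \frac{9}{7}\right) \left(-36\right) = 258433 + \frac{67}{7} \left(-36\right) = 258433 - \frac{2412}{7} = \frac{1806619}{7}$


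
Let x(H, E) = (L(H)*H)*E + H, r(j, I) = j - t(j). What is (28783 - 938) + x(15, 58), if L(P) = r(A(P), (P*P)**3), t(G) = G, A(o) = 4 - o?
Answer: 27860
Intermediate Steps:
r(j, I) = 0 (r(j, I) = j - j = 0)
L(P) = 0
x(H, E) = H (x(H, E) = (0*H)*E + H = 0*E + H = 0 + H = H)
(28783 - 938) + x(15, 58) = (28783 - 938) + 15 = 27845 + 15 = 27860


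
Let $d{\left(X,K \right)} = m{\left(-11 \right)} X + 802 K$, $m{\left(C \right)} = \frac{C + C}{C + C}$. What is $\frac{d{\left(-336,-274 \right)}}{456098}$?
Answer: $- \frac{110042}{228049} \approx -0.48254$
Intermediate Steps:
$m{\left(C \right)} = 1$ ($m{\left(C \right)} = \frac{2 C}{2 C} = 2 C \frac{1}{2 C} = 1$)
$d{\left(X,K \right)} = X + 802 K$ ($d{\left(X,K \right)} = 1 X + 802 K = X + 802 K$)
$\frac{d{\left(-336,-274 \right)}}{456098} = \frac{-336 + 802 \left(-274\right)}{456098} = \left(-336 - 219748\right) \frac{1}{456098} = \left(-220084\right) \frac{1}{456098} = - \frac{110042}{228049}$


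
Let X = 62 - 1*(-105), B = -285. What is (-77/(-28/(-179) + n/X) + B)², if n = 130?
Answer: 105398373509641/780978916 ≈ 1.3496e+5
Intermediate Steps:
X = 167 (X = 62 + 105 = 167)
(-77/(-28/(-179) + n/X) + B)² = (-77/(-28/(-179) + 130/167) - 285)² = (-77/(-28*(-1/179) + 130*(1/167)) - 285)² = (-77/(28/179 + 130/167) - 285)² = (-77/27946/29893 - 285)² = (-77*29893/27946 - 285)² = (-2301761/27946 - 285)² = (-10266371/27946)² = 105398373509641/780978916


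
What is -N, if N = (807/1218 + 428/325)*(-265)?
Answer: 13843229/26390 ≈ 524.56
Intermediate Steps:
N = -13843229/26390 (N = (807*(1/1218) + 428*(1/325))*(-265) = (269/406 + 428/325)*(-265) = (261193/131950)*(-265) = -13843229/26390 ≈ -524.56)
-N = -1*(-13843229/26390) = 13843229/26390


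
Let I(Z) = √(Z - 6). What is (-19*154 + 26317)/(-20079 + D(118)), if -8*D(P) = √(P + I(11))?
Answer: -23391/(20079 + √(118 + √5)/8) ≈ -1.1649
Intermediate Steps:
I(Z) = √(-6 + Z)
D(P) = -√(P + √5)/8 (D(P) = -√(P + √(-6 + 11))/8 = -√(P + √5)/8)
(-19*154 + 26317)/(-20079 + D(118)) = (-19*154 + 26317)/(-20079 - √(118 + √5)/8) = (-2926 + 26317)/(-20079 - √(118 + √5)/8) = 23391/(-20079 - √(118 + √5)/8)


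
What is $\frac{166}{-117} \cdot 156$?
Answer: $- \frac{664}{3} \approx -221.33$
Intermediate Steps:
$\frac{166}{-117} \cdot 156 = 166 \left(- \frac{1}{117}\right) 156 = \left(- \frac{166}{117}\right) 156 = - \frac{664}{3}$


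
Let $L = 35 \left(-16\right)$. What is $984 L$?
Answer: $-551040$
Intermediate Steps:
$L = -560$
$984 L = 984 \left(-560\right) = -551040$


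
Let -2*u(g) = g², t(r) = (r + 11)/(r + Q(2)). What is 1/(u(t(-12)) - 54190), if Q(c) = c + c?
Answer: -128/6936321 ≈ -1.8454e-5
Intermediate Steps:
Q(c) = 2*c
t(r) = (11 + r)/(4 + r) (t(r) = (r + 11)/(r + 2*2) = (11 + r)/(r + 4) = (11 + r)/(4 + r))
u(g) = -g²/2
1/(u(t(-12)) - 54190) = 1/(-(11 - 12)²/(4 - 12)²/2 - 54190) = 1/(-(-1/(-8))²/2 - 54190) = 1/(-(-⅛*(-1))²/2 - 54190) = 1/(-(⅛)²/2 - 54190) = 1/(-½*1/64 - 54190) = 1/(-1/128 - 54190) = 1/(-6936321/128) = -128/6936321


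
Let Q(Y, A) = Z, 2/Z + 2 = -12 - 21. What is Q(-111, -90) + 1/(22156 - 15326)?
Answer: -545/9562 ≈ -0.056996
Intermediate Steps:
Z = -2/35 (Z = 2/(-2 + (-12 - 21)) = 2/(-2 - 33) = 2/(-35) = 2*(-1/35) = -2/35 ≈ -0.057143)
Q(Y, A) = -2/35
Q(-111, -90) + 1/(22156 - 15326) = -2/35 + 1/(22156 - 15326) = -2/35 + 1/6830 = -545/9562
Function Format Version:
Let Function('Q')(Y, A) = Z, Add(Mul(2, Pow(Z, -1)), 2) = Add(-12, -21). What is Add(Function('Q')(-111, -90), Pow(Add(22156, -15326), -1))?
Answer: Rational(-545, 9562) ≈ -0.056996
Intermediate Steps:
Z = Rational(-2, 35) (Z = Mul(2, Pow(Add(-2, Add(-12, -21)), -1)) = Mul(2, Pow(Add(-2, -33), -1)) = Mul(2, Pow(-35, -1)) = Mul(2, Rational(-1, 35)) = Rational(-2, 35) ≈ -0.057143)
Function('Q')(Y, A) = Rational(-2, 35)
Add(Function('Q')(-111, -90), Pow(Add(22156, -15326), -1)) = Add(Rational(-2, 35), Pow(Add(22156, -15326), -1)) = Add(Rational(-2, 35), Pow(6830, -1)) = Add(Rational(-2, 35), Rational(1, 6830)) = Rational(-545, 9562)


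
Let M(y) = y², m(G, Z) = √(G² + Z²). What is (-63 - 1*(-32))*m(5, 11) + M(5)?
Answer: 25 - 31*√146 ≈ -349.57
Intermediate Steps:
(-63 - 1*(-32))*m(5, 11) + M(5) = (-63 - 1*(-32))*√(5² + 11²) + 5² = (-63 + 32)*√(25 + 121) + 25 = -31*√146 + 25 = 25 - 31*√146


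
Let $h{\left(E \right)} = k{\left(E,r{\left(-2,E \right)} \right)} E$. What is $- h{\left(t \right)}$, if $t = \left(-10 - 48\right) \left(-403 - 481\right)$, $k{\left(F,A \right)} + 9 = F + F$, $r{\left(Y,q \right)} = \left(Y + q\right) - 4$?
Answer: $-5257174520$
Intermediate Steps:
$r{\left(Y,q \right)} = -4 + Y + q$
$k{\left(F,A \right)} = -9 + 2 F$ ($k{\left(F,A \right)} = -9 + \left(F + F\right) = -9 + 2 F$)
$t = 51272$ ($t = \left(-58\right) \left(-884\right) = 51272$)
$h{\left(E \right)} = E \left(-9 + 2 E\right)$ ($h{\left(E \right)} = \left(-9 + 2 E\right) E = E \left(-9 + 2 E\right)$)
$- h{\left(t \right)} = - 51272 \left(-9 + 2 \cdot 51272\right) = - 51272 \left(-9 + 102544\right) = - 51272 \cdot 102535 = \left(-1\right) 5257174520 = -5257174520$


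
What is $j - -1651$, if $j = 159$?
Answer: $1810$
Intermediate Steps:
$j - -1651 = 159 - -1651 = 159 + 1651 = 1810$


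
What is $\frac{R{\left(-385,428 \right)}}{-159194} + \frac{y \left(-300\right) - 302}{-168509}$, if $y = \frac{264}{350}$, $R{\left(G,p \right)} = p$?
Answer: $\frac{855576}{1916115839} \approx 0.00044652$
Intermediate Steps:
$y = \frac{132}{175}$ ($y = 264 \cdot \frac{1}{350} = \frac{132}{175} \approx 0.75429$)
$\frac{R{\left(-385,428 \right)}}{-159194} + \frac{y \left(-300\right) - 302}{-168509} = \frac{428}{-159194} + \frac{\frac{132}{175} \left(-300\right) - 302}{-168509} = 428 \left(- \frac{1}{159194}\right) + \left(- \frac{1584}{7} - 302\right) \left(- \frac{1}{168509}\right) = - \frac{214}{79597} - - \frac{3698}{1179563} = - \frac{214}{79597} + \frac{3698}{1179563} = \frac{855576}{1916115839}$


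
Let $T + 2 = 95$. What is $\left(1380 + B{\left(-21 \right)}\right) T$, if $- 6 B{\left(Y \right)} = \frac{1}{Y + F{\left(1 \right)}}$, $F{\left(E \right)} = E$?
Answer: $\frac{5133631}{40} \approx 1.2834 \cdot 10^{5}$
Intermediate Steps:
$T = 93$ ($T = -2 + 95 = 93$)
$B{\left(Y \right)} = - \frac{1}{6 \left(1 + Y\right)}$ ($B{\left(Y \right)} = - \frac{1}{6 \left(Y + 1\right)} = - \frac{1}{6 \left(1 + Y\right)}$)
$\left(1380 + B{\left(-21 \right)}\right) T = \left(1380 - \frac{1}{6 + 6 \left(-21\right)}\right) 93 = \left(1380 - \frac{1}{6 - 126}\right) 93 = \left(1380 - \frac{1}{-120}\right) 93 = \left(1380 - - \frac{1}{120}\right) 93 = \left(1380 + \frac{1}{120}\right) 93 = \frac{165601}{120} \cdot 93 = \frac{5133631}{40}$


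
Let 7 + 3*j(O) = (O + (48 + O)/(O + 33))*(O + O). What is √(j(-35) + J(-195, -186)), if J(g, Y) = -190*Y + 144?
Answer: 135*√2 ≈ 190.92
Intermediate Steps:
J(g, Y) = 144 - 190*Y
j(O) = -7/3 + 2*O*(O + (48 + O)/(33 + O))/3 (j(O) = -7/3 + ((O + (48 + O)/(O + 33))*(O + O))/3 = -7/3 + ((O + (48 + O)/(33 + O))*(2*O))/3 = -7/3 + (2*O*(O + (48 + O)/(33 + O)))/3 = -7/3 + 2*O*(O + (48 + O)/(33 + O))/3)
√(j(-35) + J(-195, -186)) = √((-231 + 2*(-35)³ + 68*(-35)² + 89*(-35))/(3*(33 - 35)) + (144 - 190*(-186))) = √((⅓)*(-231 + 2*(-42875) + 68*1225 - 3115)/(-2) + (144 + 35340)) = √((⅓)*(-½)*(-231 - 85750 + 83300 - 3115) + 35484) = √((⅓)*(-½)*(-5796) + 35484) = √(966 + 35484) = √36450 = 135*√2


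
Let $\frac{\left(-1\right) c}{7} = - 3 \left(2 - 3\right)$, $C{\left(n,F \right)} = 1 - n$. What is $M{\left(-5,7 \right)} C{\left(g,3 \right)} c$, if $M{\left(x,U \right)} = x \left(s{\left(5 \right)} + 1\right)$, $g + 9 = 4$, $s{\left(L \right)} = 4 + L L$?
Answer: $18900$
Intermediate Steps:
$s{\left(L \right)} = 4 + L^{2}$
$g = -5$ ($g = -9 + 4 = -5$)
$M{\left(x,U \right)} = 30 x$ ($M{\left(x,U \right)} = x \left(\left(4 + 5^{2}\right) + 1\right) = x \left(\left(4 + 25\right) + 1\right) = x \left(29 + 1\right) = x 30 = 30 x$)
$c = -21$ ($c = - 7 \left(- 3 \left(2 - 3\right)\right) = - 7 \left(\left(-3\right) \left(-1\right)\right) = \left(-7\right) 3 = -21$)
$M{\left(-5,7 \right)} C{\left(g,3 \right)} c = 30 \left(-5\right) \left(1 - -5\right) \left(-21\right) = - 150 \left(1 + 5\right) \left(-21\right) = \left(-150\right) 6 \left(-21\right) = \left(-900\right) \left(-21\right) = 18900$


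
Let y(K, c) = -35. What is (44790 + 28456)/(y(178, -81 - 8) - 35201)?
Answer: -36623/17618 ≈ -2.0787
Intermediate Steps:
(44790 + 28456)/(y(178, -81 - 8) - 35201) = (44790 + 28456)/(-35 - 35201) = 73246/(-35236) = 73246*(-1/35236) = -36623/17618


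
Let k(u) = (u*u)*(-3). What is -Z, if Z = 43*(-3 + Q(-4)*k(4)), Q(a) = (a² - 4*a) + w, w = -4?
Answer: 57921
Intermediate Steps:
k(u) = -3*u² (k(u) = u²*(-3) = -3*u²)
Q(a) = -4 + a² - 4*a (Q(a) = (a² - 4*a) - 4 = -4 + a² - 4*a)
Z = -57921 (Z = 43*(-3 + (-4 + (-4)² - 4*(-4))*(-3*4²)) = 43*(-3 + (-4 + 16 + 16)*(-3*16)) = 43*(-3 + 28*(-48)) = 43*(-3 - 1344) = 43*(-1347) = -57921)
-Z = -1*(-57921) = 57921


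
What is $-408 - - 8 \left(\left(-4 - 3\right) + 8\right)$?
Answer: $-400$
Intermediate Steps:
$-408 - - 8 \left(\left(-4 - 3\right) + 8\right) = -408 - - 8 \left(-7 + 8\right) = -408 - \left(-8\right) 1 = -408 - -8 = -408 + 8 = -400$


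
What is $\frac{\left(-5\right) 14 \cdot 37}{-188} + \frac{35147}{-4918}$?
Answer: $\frac{766248}{115573} \approx 6.63$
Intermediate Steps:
$\frac{\left(-5\right) 14 \cdot 37}{-188} + \frac{35147}{-4918} = \left(-70\right) 37 \left(- \frac{1}{188}\right) + 35147 \left(- \frac{1}{4918}\right) = \left(-2590\right) \left(- \frac{1}{188}\right) - \frac{35147}{4918} = \frac{1295}{94} - \frac{35147}{4918} = \frac{766248}{115573}$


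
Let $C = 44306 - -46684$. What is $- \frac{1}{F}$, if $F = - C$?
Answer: $\frac{1}{90990} \approx 1.099 \cdot 10^{-5}$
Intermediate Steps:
$C = 90990$ ($C = 44306 + 46684 = 90990$)
$F = -90990$ ($F = \left(-1\right) 90990 = -90990$)
$- \frac{1}{F} = - \frac{1}{-90990} = \left(-1\right) \left(- \frac{1}{90990}\right) = \frac{1}{90990}$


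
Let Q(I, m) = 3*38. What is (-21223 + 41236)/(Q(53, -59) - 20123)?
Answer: -20013/20009 ≈ -1.0002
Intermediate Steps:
Q(I, m) = 114
(-21223 + 41236)/(Q(53, -59) - 20123) = (-21223 + 41236)/(114 - 20123) = 20013/(-20009) = 20013*(-1/20009) = -20013/20009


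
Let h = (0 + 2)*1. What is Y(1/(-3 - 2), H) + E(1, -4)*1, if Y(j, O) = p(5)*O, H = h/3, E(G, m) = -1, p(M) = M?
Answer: 7/3 ≈ 2.3333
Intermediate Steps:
h = 2 (h = 2*1 = 2)
H = 2/3 ≈ 0.66667
Y(j, O) = 5*O
Y(1/(-3 - 2), H) + E(1, -4)*1 = 5*(2/3) - 1*1 = 10/3 - 1 = 7/3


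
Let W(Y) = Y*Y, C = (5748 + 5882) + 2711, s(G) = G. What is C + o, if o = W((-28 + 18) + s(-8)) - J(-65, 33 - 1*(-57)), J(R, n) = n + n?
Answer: 14485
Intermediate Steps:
C = 14341 (C = 11630 + 2711 = 14341)
W(Y) = Y²
J(R, n) = 2*n
o = 144 (o = ((-28 + 18) - 8)² - 2*(33 - 1*(-57)) = (-10 - 8)² - 2*(33 + 57) = (-18)² - 2*90 = 324 - 1*180 = 324 - 180 = 144)
C + o = 14341 + 144 = 14485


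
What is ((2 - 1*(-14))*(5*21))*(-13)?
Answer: -21840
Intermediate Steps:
((2 - 1*(-14))*(5*21))*(-13) = ((2 + 14)*105)*(-13) = (16*105)*(-13) = 1680*(-13) = -21840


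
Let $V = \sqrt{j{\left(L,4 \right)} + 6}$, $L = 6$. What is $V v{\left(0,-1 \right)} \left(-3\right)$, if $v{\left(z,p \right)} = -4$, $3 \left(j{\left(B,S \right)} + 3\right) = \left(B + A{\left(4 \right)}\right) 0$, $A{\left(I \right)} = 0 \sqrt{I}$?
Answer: $12 \sqrt{3} \approx 20.785$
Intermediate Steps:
$A{\left(I \right)} = 0$
$j{\left(B,S \right)} = -3$ ($j{\left(B,S \right)} = -3 + \frac{\left(B + 0\right) 0}{3} = -3 + \frac{B 0}{3} = -3 + \frac{1}{3} \cdot 0 = -3 + 0 = -3$)
$V = \sqrt{3}$ ($V = \sqrt{-3 + 6} = \sqrt{3} \approx 1.732$)
$V v{\left(0,-1 \right)} \left(-3\right) = \sqrt{3} \left(-4\right) \left(-3\right) = - 4 \sqrt{3} \left(-3\right) = 12 \sqrt{3}$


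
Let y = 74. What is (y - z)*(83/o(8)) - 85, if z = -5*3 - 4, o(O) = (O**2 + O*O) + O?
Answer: -3841/136 ≈ -28.243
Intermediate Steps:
o(O) = O + 2*O**2 (o(O) = (O**2 + O**2) + O = 2*O**2 + O = O + 2*O**2)
z = -19 (z = -15 - 4 = -19)
(y - z)*(83/o(8)) - 85 = (74 - 1*(-19))*(83/((8*(1 + 2*8)))) - 85 = (74 + 19)*(83/((8*(1 + 16)))) - 85 = 93*(83/((8*17))) - 85 = 93*(83/136) - 85 = 7719/136 - 85 = -3841/136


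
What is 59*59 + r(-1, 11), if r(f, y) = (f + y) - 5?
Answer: 3486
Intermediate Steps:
r(f, y) = -5 + f + y
59*59 + r(-1, 11) = 59*59 + (-5 - 1 + 11) = 3481 + 5 = 3486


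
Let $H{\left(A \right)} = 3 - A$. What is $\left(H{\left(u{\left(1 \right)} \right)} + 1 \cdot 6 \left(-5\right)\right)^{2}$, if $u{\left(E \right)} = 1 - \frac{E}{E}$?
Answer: $729$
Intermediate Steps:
$u{\left(E \right)} = 0$ ($u{\left(E \right)} = 1 - 1 = 0$)
$\left(H{\left(u{\left(1 \right)} \right)} + 1 \cdot 6 \left(-5\right)\right)^{2} = \left(\left(3 - 0\right) + 1 \cdot 6 \left(-5\right)\right)^{2} = \left(\left(3 + 0\right) + 6 \left(-5\right)\right)^{2} = \left(3 - 30\right)^{2} = \left(-27\right)^{2} = 729$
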